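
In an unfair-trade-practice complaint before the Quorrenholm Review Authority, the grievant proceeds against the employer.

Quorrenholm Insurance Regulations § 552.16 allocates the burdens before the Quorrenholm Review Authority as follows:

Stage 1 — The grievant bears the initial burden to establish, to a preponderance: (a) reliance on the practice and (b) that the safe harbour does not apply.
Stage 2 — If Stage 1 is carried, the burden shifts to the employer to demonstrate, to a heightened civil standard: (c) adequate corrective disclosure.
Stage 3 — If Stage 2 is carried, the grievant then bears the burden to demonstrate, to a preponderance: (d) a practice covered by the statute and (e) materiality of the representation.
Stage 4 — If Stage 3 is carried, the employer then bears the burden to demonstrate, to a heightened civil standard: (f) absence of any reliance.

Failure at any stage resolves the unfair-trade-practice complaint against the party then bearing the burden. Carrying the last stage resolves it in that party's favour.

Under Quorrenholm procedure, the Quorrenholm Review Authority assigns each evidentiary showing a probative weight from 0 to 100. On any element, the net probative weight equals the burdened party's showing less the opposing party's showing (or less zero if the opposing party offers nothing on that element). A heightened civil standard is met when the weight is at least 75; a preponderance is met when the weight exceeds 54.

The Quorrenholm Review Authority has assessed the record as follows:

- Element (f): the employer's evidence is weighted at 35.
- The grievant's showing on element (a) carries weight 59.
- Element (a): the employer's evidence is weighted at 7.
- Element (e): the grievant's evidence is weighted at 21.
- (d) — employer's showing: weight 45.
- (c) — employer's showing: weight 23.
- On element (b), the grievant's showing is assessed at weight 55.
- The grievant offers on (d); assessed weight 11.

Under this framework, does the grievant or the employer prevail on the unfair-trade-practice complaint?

employer

At Stage 1 the grievant must meet a preponderance (weight exceeds 54): on (a) the weight is 59 less the opposing 7 gives net 52, which does not exceed 54, so (a) does not meet the standard; on (b) the weight is 55, > 54, so (b) meets the standard.
  Not every element is met, so the grievant fails to carry Stage 1.
The analysis ends at Stage 1; the employer prevails.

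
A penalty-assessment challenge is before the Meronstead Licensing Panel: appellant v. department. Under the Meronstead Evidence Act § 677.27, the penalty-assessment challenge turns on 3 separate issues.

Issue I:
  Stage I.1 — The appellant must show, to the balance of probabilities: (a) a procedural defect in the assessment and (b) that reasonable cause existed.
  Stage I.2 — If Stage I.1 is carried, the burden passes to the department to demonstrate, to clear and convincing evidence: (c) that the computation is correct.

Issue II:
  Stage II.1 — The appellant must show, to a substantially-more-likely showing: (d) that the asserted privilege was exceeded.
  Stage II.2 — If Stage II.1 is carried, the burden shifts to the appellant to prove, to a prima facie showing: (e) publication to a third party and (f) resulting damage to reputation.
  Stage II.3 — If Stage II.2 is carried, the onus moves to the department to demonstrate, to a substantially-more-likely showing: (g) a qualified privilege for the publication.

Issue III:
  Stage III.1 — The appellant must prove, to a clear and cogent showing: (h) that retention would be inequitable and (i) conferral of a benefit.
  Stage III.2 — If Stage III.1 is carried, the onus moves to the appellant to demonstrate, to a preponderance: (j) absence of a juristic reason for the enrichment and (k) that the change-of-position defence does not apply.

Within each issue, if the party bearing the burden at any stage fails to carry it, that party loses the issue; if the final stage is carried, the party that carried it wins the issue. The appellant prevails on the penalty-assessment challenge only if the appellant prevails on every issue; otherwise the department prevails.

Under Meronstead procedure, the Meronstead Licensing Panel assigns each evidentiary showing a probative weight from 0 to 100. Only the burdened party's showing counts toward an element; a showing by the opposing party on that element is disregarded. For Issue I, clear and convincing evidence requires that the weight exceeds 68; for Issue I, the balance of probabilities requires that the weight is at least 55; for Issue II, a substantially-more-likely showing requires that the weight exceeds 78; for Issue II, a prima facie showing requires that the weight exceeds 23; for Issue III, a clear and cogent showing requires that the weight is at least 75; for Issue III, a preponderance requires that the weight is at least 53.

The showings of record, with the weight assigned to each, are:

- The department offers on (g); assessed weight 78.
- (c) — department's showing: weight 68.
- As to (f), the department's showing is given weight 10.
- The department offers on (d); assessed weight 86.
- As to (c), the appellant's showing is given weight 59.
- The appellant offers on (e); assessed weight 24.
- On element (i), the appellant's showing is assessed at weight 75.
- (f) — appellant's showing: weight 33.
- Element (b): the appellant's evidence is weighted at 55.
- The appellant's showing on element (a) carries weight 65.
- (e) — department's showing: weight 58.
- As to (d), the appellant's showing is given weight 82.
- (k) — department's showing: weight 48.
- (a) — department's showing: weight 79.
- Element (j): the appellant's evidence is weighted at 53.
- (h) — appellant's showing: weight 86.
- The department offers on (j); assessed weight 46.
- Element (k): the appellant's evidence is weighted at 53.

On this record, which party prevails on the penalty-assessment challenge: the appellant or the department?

appellant

— Issue I —
Stage I.1 (appellant, the balance of probabilities, weight is at least 55): (a) 65 (department's 79 disregarded) ≥ 55 — meets; (b) 55 ≥ 55 — meets.
  The appellant carries Stage I.1; the department now bears the burden.
Stage I.2 (department, clear and convincing evidence, weight exceeds 68): (c) 68 (appellant's 59 disregarded) ≤ 68 — fails.
  Stage I.2 not carried; the department fails its burden.
So the appellant prevails on this issue.
— Issue II —
At Stage II.1 the appellant must meet a substantially-more-likely showing (weight exceeds 78): on (d) the weight is 82 (the department's 86 is given no effect), which does exceed 78, so (d) meets the standard.
  Stage II.1 carried; the burden remains with the appellant.
At Stage II.2 the appellant must meet a prima facie showing (weight exceeds 23): on (e) the weight is 24 (the department's 58 is given no effect), > 23, so (e) meets the standard; on (f) the weight is 33 (the department's 10 is given no effect), > 23, so (f) meets the standard.
  The appellant carries Stage II.2; the department now bears the burden.
At Stage II.3 the department must meet a substantially-more-likely showing (weight exceeds 78): on (g) the weight is 78, ≤ 78, so (g) does not meet the standard.
  Not every element is met, so the department fails to carry Stage II.3.
The analysis ends at Stage II.3; the appellant prevails on this issue.
— Issue III —
Stage III.1 (appellant, a clear and cogent showing, weight is at least 75): (h) 86 ≥ 75 — meets; (i) 75 ≥ 75 — meets.
  Stage III.1 carried; the burden remains with the appellant.
Stage III.2 (appellant, a preponderance, weight is at least 53): (j) 53 (department's 46 disregarded) ≥ 53 — meets; (k) 53 (department's 48 disregarded) ≥ 53 — meets.
  All elements met at the final stage.
Every stage carried; the appellant prevails on this issue.
Per-issue: Issue I → appellant; Issue II → appellant; Issue III → appellant. The appellant must prevail on every issue; overall, the appellant prevails.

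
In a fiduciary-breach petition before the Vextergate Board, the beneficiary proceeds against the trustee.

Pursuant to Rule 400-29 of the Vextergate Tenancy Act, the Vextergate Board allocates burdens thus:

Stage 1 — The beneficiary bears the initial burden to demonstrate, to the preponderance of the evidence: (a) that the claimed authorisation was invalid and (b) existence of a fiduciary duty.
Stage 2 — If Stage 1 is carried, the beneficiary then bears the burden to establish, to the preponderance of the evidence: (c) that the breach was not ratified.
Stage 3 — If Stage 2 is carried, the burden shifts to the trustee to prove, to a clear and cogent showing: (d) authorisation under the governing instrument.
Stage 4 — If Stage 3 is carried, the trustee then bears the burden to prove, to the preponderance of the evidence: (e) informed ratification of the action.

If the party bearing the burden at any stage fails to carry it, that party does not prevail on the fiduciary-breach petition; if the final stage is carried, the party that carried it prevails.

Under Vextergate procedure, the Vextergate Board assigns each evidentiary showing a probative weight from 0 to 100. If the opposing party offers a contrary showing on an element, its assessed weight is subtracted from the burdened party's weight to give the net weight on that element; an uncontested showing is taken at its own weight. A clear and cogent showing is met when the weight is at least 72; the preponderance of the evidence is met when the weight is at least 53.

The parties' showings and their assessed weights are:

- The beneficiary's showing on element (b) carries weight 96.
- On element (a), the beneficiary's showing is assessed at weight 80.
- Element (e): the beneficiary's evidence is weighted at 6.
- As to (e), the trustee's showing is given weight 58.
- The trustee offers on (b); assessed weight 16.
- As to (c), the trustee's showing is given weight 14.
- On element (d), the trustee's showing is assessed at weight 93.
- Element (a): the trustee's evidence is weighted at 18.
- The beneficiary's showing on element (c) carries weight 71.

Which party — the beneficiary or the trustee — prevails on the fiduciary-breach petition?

beneficiary

Stage 1 — burden on beneficiary; standard: the preponderance of the evidence (weight is at least 53).
    (a): 80 − 18 = 62 ≥ 53 [met]
    (b): 96 − 16 = 80 ≥ 53 [met]
  All elements met. The beneficiary retains the burden for Stage 2.
Stage 2 — burden on beneficiary; standard: the preponderance of the evidence (weight is at least 53).
    (c): 71 − 14 = 57 ≥ 53 [met]
  The beneficiary carries Stage 2; the trustee now bears the burden.
Stage 3 — burden on trustee; standard: a clear and cogent showing (weight is at least 72).
    (d): 93 ≥ 72 [met]
  Stage 3 is satisfied; the trustee continues to bear the burden.
Stage 4 — burden on trustee; standard: the preponderance of the evidence (weight is at least 53).
    (e): 58 − 6 = 52 < 53 [not met]
  The trustee does not carry Stage 4.
The beneficiary prevails.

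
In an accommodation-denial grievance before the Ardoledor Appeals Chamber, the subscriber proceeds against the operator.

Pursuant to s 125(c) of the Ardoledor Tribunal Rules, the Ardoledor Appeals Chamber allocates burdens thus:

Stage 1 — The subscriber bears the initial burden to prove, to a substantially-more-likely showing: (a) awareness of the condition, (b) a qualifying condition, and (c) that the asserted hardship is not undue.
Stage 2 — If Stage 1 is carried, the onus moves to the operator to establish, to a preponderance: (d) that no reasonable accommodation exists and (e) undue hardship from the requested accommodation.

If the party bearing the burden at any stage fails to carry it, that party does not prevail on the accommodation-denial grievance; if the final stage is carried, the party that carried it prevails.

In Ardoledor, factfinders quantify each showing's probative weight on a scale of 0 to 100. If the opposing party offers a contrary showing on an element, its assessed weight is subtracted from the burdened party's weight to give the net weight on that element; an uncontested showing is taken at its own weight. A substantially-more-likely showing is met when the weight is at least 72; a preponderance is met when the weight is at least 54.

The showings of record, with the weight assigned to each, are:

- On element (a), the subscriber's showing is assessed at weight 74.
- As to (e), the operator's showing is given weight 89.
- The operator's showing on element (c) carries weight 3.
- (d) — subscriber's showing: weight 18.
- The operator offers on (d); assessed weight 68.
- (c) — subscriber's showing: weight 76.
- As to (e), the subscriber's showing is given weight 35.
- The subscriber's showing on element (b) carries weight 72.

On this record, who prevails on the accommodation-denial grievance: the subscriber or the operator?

Stage 1 — burden on subscriber; standard: a substantially-more-likely showing (weight is at least 72).
    (a): 74 ≥ 72 [met]
    (b): 72 ≥ 72 [met]
    (c): 76 − 3 = 73 ≥ 72 [met]
  The subscriber carries Stage 1; the operator now bears the burden.
Stage 2 — burden on operator; standard: a preponderance (weight is at least 54).
    (d): 68 − 18 = 50 < 54 [not met]
    (e): 89 − 35 = 54 ≥ 54 [met]
  Stage 2 not carried; the operator fails its burden.
The subscriber prevails.

subscriber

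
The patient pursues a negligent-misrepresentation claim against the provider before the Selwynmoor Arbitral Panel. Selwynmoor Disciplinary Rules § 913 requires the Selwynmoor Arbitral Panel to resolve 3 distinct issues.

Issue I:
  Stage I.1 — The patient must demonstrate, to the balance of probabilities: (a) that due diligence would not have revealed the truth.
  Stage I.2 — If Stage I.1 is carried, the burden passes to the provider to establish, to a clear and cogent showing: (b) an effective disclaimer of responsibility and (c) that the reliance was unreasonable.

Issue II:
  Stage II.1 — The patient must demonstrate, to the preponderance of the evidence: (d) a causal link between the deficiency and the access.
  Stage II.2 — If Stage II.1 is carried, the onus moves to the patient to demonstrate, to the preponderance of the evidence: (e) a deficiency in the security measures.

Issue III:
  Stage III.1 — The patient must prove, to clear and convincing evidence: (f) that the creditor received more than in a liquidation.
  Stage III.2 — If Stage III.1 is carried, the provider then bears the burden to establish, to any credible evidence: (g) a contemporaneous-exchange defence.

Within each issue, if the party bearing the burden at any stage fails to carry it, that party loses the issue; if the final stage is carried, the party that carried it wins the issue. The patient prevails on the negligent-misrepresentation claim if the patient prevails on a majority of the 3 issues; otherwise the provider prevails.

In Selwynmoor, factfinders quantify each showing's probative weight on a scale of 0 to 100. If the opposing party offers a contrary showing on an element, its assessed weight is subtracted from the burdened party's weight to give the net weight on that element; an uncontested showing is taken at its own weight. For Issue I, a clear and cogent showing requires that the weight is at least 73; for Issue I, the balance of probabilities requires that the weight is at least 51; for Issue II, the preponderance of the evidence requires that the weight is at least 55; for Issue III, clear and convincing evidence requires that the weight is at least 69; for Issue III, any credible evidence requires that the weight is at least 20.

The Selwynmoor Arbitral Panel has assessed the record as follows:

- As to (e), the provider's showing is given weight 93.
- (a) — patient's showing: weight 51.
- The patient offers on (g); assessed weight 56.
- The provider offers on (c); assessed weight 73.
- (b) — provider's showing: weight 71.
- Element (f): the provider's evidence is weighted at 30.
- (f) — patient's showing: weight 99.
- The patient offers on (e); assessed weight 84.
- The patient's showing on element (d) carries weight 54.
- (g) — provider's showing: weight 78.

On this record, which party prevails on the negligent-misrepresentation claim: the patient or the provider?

provider

— Issue I —
Stage I.1 (patient, the balance of probabilities, weight is at least 51): (a) 51 ≥ 51 — meets.
  The patient carries Stage I.1; the provider now bears the burden.
Stage I.2 (provider, a clear and cogent showing, weight is at least 73): (b) 71 < 73 — fails; (c) 73 ≥ 73 — meets.
  Stage I.2 not carried; the provider fails its burden.
The analysis ends at Stage I.2; the patient prevails on this issue.
— Issue II —
At Stage II.1 the patient must meet the preponderance of the evidence (weight is at least 55): on (d) the weight is 54, which does not reach 55, so (d) does not meet the standard.
  The patient does not carry Stage II.1.
The provider prevails on this issue.
— Issue III —
At Stage III.1 the patient must meet clear and convincing evidence (weight is at least 69): on (f) the weight is 99 less the opposing 30 gives net 69, which does reach 69, so (f) meets the standard.
  Stage III.1 is satisfied; the onus moves to the provider.
At Stage III.2 the provider must meet any credible evidence (weight is at least 20): on (g) the weight is 78 less the opposing 56 gives net 22, ≥ 20, so (g) meets the standard.
  The provider carries the last stage.
All stages carried — the provider prevails on this issue.
Per-issue: Issue I → patient; Issue II → provider; Issue III → provider. The patient must prevail on a majority of issues; overall, the provider prevails.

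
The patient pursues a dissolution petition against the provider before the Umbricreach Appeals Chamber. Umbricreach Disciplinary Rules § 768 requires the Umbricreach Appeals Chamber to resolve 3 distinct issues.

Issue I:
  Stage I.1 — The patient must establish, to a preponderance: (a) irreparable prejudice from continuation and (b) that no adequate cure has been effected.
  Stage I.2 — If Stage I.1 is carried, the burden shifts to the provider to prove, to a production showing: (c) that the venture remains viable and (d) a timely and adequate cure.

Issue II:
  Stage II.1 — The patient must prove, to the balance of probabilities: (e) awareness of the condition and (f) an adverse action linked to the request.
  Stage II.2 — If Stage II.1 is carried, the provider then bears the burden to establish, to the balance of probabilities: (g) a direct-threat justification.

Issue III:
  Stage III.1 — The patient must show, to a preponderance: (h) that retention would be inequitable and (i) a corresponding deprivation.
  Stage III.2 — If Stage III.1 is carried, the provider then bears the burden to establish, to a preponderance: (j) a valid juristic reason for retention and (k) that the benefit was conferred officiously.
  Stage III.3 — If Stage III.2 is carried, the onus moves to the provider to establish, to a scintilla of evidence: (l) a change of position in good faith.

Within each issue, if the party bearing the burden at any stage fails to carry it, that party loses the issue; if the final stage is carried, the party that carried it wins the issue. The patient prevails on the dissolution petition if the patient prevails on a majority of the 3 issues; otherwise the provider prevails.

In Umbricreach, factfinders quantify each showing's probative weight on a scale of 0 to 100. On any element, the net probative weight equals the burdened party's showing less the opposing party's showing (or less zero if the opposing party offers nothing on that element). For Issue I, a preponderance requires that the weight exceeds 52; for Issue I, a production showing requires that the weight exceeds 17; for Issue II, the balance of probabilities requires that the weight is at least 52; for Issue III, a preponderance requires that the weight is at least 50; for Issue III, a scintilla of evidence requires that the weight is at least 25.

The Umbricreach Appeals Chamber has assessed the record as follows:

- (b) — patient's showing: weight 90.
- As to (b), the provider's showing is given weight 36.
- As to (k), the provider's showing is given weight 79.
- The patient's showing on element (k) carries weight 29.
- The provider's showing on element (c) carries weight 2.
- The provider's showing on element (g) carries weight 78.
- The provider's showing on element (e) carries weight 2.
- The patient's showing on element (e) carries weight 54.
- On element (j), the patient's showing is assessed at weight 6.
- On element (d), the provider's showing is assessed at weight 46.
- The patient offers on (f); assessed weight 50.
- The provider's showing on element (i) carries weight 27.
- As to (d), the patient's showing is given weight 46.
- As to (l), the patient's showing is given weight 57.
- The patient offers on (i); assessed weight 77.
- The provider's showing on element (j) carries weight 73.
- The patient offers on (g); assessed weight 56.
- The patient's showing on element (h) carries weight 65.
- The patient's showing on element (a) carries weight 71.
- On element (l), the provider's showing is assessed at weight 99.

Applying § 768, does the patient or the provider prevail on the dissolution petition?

provider

— Issue I —
At Stage I.1 the patient must meet a preponderance (weight exceeds 52): on (a) the weight is 71, which does exceed 52, so (a) meets the standard; on (b) the weight is 90 less the opposing 36 gives net 54, > 52, so (b) meets the standard.
  The patient carries Stage I.1; the provider now bears the burden.
At Stage I.2 the provider must meet a production showing (weight exceeds 17): on (c) the weight is 2, ≤ 17, so (c) does not meet the standard; on (d) the weight is 46 less the opposing 46 gives net 0, which does not exceed 17, so (d) does not meet the standard.
  The provider does not carry Stage I.2.
So the patient prevails on this issue.
— Issue II —
Stage II.1 (patient, the balance of probabilities, weight is at least 52): (e) net 54−2=52 ≥ 52 — meets; (f) 50 < 52 — fails.
  The patient does not carry Stage II.1.
The analysis ends at Stage II.1; the provider prevails on this issue.
— Issue III —
Stage III.1 — burden on patient; standard: a preponderance (weight is at least 50).
    (h): 65 ≥ 50 [met]
    (i): 77 − 27 = 50 ≥ 50 [met]
  Stage III.1 is satisfied; the onus moves to the provider.
Stage III.2 — burden on provider; standard: a preponderance (weight is at least 50).
    (j): 73 − 6 = 67 ≥ 50 [met]
    (k): 79 − 29 = 50 ≥ 50 [met]
  Stage III.2 is satisfied; the provider continues to bear the burden.
Stage III.3 — burden on provider; standard: a scintilla of evidence (weight is at least 25).
    (l): 99 − 57 = 42 ≥ 25 [met]
  All elements met at the final stage.
All stages carried — the provider prevails on this issue.
Per-issue: Issue I → patient; Issue II → provider; Issue III → provider. The patient must prevail on a majority of issues; overall, the provider prevails.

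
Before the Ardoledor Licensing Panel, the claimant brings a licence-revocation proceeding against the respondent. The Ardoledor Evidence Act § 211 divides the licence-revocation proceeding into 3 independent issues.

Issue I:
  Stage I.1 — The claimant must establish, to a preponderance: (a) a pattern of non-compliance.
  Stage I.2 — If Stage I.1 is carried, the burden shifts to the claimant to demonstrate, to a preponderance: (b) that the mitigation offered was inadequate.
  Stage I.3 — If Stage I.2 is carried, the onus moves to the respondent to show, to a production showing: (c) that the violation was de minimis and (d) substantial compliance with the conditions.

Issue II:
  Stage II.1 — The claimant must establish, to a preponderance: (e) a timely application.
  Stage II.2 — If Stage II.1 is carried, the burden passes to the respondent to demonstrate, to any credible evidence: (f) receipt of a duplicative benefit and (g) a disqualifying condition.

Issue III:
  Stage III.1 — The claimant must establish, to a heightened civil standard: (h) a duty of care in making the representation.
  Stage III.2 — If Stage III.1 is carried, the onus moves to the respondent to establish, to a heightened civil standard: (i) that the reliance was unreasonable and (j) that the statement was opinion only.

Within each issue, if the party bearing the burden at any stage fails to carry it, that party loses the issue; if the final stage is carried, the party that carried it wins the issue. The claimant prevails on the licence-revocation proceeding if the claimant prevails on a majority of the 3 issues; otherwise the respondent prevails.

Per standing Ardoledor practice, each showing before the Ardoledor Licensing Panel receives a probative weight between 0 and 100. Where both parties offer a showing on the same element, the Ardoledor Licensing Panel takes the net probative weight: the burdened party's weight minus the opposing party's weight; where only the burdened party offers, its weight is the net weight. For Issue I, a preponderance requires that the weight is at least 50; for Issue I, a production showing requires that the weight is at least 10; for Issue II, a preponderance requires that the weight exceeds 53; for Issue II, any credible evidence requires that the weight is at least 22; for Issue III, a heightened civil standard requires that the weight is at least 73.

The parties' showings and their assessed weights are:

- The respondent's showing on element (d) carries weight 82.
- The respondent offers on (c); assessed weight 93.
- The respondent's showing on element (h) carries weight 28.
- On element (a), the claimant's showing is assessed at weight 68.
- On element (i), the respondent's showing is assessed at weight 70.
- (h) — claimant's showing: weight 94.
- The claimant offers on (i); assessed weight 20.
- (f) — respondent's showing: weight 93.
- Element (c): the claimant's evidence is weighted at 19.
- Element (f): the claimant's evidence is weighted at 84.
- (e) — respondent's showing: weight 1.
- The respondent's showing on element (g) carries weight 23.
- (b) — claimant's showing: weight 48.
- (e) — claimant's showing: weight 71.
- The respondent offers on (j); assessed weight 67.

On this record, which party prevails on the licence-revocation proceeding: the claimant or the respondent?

respondent

— Issue I —
Stage I.1 (claimant, a preponderance, weight is at least 50): (a) 68 ≥ 50 — meets.
  All elements met. The claimant retains the burden for Stage I.2.
Stage I.2 (claimant, a preponderance, weight is at least 50): (b) 48 < 50 — fails.
  The claimant does not carry Stage I.2.
The respondent prevails on this issue.
— Issue II —
At Stage II.1 the claimant must meet a preponderance (weight exceeds 53): on (e) the weight is 71 less the opposing 1 gives net 70, which does exceed 53, so (e) meets the standard.
  Stage II.1 carried; the burden shifts to the respondent.
At Stage II.2 the respondent must meet any credible evidence (weight is at least 22): on (f) the weight is 93 less the opposing 84 gives net 9, < 22, so (f) does not meet the standard; on (g) the weight is 23, which does reach 22, so (g) meets the standard.
  Not every element is met, so the respondent fails to carry Stage II.2.
The claimant prevails on this issue.
— Issue III —
Stage III.1 (claimant, a heightened civil standard, weight is at least 73): (h) net 94−28=66 < 73 — fails.
  The claimant does not carry Stage III.1.
So the respondent prevails on this issue.
Per-issue: Issue I → respondent; Issue II → claimant; Issue III → respondent. The claimant must prevail on a majority of issues; overall, the respondent prevails.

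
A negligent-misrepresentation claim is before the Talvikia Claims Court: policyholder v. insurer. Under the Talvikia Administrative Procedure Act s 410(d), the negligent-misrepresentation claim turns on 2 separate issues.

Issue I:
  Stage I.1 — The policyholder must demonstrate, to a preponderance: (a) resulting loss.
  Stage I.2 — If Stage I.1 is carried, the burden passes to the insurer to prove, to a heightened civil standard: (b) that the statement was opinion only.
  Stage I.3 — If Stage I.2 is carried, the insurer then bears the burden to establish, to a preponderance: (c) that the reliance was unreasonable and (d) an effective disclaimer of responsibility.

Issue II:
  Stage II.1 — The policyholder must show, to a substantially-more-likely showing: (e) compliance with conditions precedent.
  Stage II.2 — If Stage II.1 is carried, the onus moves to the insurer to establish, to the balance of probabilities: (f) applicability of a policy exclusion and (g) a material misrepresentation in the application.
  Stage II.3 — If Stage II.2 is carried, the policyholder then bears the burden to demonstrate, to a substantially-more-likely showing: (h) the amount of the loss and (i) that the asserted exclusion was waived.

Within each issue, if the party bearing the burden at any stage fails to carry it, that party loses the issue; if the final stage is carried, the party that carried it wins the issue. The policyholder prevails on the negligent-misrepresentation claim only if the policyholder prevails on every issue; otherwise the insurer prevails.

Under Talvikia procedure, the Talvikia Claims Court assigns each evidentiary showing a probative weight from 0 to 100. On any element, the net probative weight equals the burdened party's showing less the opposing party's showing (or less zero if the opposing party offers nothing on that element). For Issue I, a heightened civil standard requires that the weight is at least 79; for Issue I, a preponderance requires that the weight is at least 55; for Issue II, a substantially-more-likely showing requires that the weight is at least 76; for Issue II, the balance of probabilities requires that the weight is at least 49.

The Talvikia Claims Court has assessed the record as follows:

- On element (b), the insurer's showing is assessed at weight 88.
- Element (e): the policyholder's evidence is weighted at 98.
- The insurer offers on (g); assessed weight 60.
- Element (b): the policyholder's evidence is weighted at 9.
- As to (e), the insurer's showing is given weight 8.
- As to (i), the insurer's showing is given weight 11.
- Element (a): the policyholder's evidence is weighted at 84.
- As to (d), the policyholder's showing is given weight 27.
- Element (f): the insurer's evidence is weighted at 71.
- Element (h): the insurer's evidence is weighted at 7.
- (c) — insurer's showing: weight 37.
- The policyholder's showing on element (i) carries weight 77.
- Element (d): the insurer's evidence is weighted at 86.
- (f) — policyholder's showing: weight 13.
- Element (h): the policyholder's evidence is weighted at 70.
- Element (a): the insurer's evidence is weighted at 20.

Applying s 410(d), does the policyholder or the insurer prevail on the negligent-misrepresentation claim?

insurer

— Issue I —
Stage I.1 — burden on policyholder; standard: a preponderance (weight is at least 55).
    (a): 84 − 20 = 64 ≥ 55 [met]
  Stage I.1 is satisfied; the onus moves to the insurer.
Stage I.2 — burden on insurer; standard: a heightened civil standard (weight is at least 79).
    (b): 88 − 9 = 79 ≥ 79 [met]
  All elements met. The insurer retains the burden for Stage I.3.
Stage I.3 — burden on insurer; standard: a preponderance (weight is at least 55).
    (c): 37 < 55 [not met]
    (d): 86 − 27 = 59 ≥ 55 [met]
  Not every element is met, so the insurer fails to carry Stage I.3.
So the policyholder prevails on this issue.
— Issue II —
At Stage II.1 the policyholder must meet a substantially-more-likely showing (weight is at least 76): on (e) the weight is 98 less the opposing 8 gives net 90, ≥ 76, so (e) meets the standard.
  The policyholder carries Stage II.1; the insurer now bears the burden.
At Stage II.2 the insurer must meet the balance of probabilities (weight is at least 49): on (f) the weight is 71 less the opposing 13 gives net 58, ≥ 49, so (f) meets the standard; on (g) the weight is 60, which does reach 49, so (g) meets the standard.
  Stage II.2 carried; the burden shifts to the policyholder.
At Stage II.3 the policyholder must meet a substantially-more-likely showing (weight is at least 76): on (h) the weight is 70 less the opposing 7 gives net 63, < 76, so (h) does not meet the standard; on (i) the weight is 77 less the opposing 11 gives net 66, < 76, so (i) does not meet the standard.
  The policyholder does not carry Stage II.3.
The insurer prevails on this issue.
Per-issue: Issue I → policyholder; Issue II → insurer. The policyholder must prevail on every issue; overall, the insurer prevails.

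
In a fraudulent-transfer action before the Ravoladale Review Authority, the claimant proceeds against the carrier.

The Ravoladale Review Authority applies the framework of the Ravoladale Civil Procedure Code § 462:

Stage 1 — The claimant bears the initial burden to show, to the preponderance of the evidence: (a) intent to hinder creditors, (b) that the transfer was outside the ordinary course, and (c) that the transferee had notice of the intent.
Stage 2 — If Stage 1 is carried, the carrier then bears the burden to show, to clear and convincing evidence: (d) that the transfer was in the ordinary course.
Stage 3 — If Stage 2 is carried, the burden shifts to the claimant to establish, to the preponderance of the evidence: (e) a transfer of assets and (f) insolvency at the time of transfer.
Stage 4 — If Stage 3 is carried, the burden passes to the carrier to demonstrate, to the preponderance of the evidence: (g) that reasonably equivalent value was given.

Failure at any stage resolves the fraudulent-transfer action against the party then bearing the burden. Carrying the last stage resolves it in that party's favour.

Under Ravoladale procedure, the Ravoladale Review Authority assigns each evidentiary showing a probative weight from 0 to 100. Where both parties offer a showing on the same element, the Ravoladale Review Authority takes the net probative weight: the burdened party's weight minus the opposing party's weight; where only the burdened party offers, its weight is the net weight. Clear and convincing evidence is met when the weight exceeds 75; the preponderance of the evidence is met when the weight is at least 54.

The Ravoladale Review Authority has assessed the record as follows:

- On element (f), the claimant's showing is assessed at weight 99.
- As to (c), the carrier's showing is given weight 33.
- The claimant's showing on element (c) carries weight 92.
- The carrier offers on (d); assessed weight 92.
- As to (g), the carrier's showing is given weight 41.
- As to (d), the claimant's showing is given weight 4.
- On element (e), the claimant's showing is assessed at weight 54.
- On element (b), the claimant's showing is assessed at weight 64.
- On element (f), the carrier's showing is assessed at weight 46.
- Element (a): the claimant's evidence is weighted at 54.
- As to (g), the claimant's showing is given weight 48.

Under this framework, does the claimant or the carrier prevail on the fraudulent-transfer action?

Stage 1 — burden on claimant; standard: the preponderance of the evidence (weight is at least 54).
    (a): 54 ≥ 54 [met]
    (b): 64 ≥ 54 [met]
    (c): 92 − 33 = 59 ≥ 54 [met]
  All elements met. The burden passes to the carrier.
Stage 2 — burden on carrier; standard: clear and convincing evidence (weight exceeds 75).
    (d): 92 − 4 = 88 > 75 [met]
  Stage 2 carried; the burden shifts to the claimant.
Stage 3 — burden on claimant; standard: the preponderance of the evidence (weight is at least 54).
    (e): 54 ≥ 54 [met]
    (f): 99 − 46 = 53 < 54 [not met]
  The claimant does not carry Stage 3.
So the carrier prevails.

carrier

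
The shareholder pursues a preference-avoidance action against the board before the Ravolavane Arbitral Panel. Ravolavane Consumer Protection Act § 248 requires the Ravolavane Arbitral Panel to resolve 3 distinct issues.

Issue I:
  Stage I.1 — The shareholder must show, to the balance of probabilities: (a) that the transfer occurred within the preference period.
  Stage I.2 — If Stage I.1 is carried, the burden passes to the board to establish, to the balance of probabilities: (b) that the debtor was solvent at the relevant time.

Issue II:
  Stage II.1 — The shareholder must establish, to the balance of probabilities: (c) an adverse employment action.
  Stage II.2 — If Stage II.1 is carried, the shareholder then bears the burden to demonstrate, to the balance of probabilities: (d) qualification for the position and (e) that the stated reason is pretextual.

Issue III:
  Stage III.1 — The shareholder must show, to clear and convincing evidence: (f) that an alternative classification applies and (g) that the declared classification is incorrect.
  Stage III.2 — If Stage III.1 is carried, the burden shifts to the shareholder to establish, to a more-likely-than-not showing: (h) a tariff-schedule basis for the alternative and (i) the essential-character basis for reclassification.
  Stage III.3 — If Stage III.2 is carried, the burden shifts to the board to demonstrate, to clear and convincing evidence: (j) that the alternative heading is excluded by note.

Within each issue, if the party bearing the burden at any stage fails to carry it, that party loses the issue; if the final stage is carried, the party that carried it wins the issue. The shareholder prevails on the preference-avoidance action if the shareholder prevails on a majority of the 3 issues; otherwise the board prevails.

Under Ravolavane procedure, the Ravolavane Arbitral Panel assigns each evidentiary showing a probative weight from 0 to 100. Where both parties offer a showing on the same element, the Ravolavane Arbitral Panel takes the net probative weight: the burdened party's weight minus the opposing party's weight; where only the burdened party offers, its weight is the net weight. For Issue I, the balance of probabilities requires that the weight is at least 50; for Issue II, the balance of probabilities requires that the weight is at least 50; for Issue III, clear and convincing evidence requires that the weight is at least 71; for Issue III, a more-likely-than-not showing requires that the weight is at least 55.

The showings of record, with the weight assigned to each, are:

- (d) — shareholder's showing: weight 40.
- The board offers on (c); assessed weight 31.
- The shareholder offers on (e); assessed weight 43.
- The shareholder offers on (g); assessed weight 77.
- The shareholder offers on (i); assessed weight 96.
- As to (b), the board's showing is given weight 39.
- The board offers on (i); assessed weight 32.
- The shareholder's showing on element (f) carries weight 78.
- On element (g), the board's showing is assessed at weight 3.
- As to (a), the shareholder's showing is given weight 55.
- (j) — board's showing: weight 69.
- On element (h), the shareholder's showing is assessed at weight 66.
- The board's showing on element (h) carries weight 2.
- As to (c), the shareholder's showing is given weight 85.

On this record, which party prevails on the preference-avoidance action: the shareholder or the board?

shareholder

— Issue I —
At Stage I.1 the shareholder must meet the balance of probabilities (weight is at least 50): on (a) the weight is 55, ≥ 50, so (a) meets the standard.
  The shareholder carries Stage I.1; the board now bears the burden.
At Stage I.2 the board must meet the balance of probabilities (weight is at least 50): on (b) the weight is 39, < 50, so (b) does not meet the standard.
  Not every element is met, so the board fails to carry Stage I.2.
The shareholder prevails on this issue.
— Issue II —
At Stage II.1 the shareholder must meet the balance of probabilities (weight is at least 50): on (c) the weight is 85 less the opposing 31 gives net 54, ≥ 50, so (c) meets the standard.
  Stage II.1 carried; the burden remains with the shareholder.
At Stage II.2 the shareholder must meet the balance of probabilities (weight is at least 50): on (d) the weight is 40, < 50, so (d) does not meet the standard; on (e) the weight is 43, < 50, so (e) does not meet the standard.
  The shareholder does not carry Stage II.2.
The board prevails on this issue.
— Issue III —
At Stage III.1 the shareholder must meet clear and convincing evidence (weight is at least 71): on (f) the weight is 78, which does reach 71, so (f) meets the standard; on (g) the weight is 77 less the opposing 3 gives net 74, which does reach 71, so (g) meets the standard.
  Stage III.1 is satisfied; the shareholder continues to bear the burden.
At Stage III.2 the shareholder must meet a more-likely-than-not showing (weight is at least 55): on (h) the weight is 66 less the opposing 2 gives net 64, ≥ 55, so (h) meets the standard; on (i) the weight is 96 less the opposing 32 gives net 64, ≥ 55, so (i) meets the standard.
  Stage III.2 carried; the burden shifts to the board.
At Stage III.3 the board must meet clear and convincing evidence (weight is at least 71): on (j) the weight is 69, which does not reach 71, so (j) does not meet the standard.
  Stage III.3 not carried; the board fails its burden.
The shareholder prevails on this issue.
Per-issue: Issue I → shareholder; Issue II → board; Issue III → shareholder. The shareholder must prevail on a majority of issues; overall, the shareholder prevails.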